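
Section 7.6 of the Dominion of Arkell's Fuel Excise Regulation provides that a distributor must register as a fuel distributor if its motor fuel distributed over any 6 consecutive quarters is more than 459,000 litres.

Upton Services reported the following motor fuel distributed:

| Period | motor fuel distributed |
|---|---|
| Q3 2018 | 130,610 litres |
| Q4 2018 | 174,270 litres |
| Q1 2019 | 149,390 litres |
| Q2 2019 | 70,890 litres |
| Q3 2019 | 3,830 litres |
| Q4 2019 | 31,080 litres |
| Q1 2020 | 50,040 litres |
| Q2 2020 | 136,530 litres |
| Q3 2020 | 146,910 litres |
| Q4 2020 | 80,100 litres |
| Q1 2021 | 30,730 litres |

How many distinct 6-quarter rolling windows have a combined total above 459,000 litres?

Q3 2018–Q4 2019: 130,610 litres + 174,270 litres + 149,390 litres + 70,890 litres + 3,830 litres + 31,080 litres = 560,070 litres (over)
Q4 2018–Q1 2020: 174,270 litres + 149,390 litres + 70,890 litres + 3,830 litres + 31,080 litres + 50,040 litres = 479,500 litres (over)
Q1 2019–Q2 2020: 149,390 litres + 70,890 litres + 3,830 litres + 31,080 litres + 50,040 litres + 136,530 litres = 441,760 litres (under)
Q2 2019–Q3 2020: 70,890 litres + 3,830 litres + 31,080 litres + 50,040 litres + 136,530 litres + 146,910 litres = 439,280 litres (under)
Q3 2019–Q4 2020: 3,830 litres + 31,080 litres + 50,040 litres + 136,530 litres + 146,910 litres + 80,100 litres = 448,490 litres (under)
Q4 2019–Q1 2021: 31,080 litres + 50,040 litres + 136,530 litres + 146,910 litres + 80,100 litres + 30,730 litres = 475,390 litres (over)
3 windows exceed the threshold.

3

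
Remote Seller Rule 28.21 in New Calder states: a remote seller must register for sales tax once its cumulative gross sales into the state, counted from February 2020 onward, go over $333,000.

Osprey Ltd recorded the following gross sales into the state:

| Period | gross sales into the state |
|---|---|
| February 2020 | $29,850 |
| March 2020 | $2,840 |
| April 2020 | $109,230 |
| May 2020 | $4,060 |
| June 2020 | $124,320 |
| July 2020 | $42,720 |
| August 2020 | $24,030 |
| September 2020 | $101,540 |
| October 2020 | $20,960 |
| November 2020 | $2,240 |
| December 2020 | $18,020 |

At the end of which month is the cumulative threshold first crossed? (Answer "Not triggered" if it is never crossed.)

Through February 2020: $29,850
Through March 2020: $32,690
Through April 2020: $141,920
Through May 2020: $145,980
Through June 2020: $270,300
Through July 2020: $313,020
Through August 2020: $337,050 ← exceeds threshold

August 2020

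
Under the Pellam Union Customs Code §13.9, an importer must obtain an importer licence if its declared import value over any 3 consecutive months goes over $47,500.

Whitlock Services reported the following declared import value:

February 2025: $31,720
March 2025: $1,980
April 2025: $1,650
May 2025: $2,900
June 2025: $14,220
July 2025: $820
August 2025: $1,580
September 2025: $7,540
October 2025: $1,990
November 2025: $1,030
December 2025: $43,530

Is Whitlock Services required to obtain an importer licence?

No

February 2025–April 2025: $31,720 + $1,980 + $1,650 = $35,350 (under)
March 2025–May 2025: $1,980 + $1,650 + $2,900 = $6,530 (under)
April 2025–June 2025: $1,650 + $2,900 + $14,220 = $18,770 (under)
May 2025–July 2025: $2,900 + $14,220 + $820 = $17,940 (under)
June 2025–August 2025: $14,220 + $820 + $1,580 = $16,620 (under)
July 2025–September 2025: $820 + $1,580 + $7,540 = $9,940 (under)
August 2025–October 2025: $1,580 + $7,540 + $1,990 = $11,110 (under)
September 2025–November 2025: $7,540 + $1,990 + $1,030 = $10,560 (under)
October 2025–December 2025: $1,990 + $1,030 + $43,530 = $46,550 (under)
No window exceeds $47,500.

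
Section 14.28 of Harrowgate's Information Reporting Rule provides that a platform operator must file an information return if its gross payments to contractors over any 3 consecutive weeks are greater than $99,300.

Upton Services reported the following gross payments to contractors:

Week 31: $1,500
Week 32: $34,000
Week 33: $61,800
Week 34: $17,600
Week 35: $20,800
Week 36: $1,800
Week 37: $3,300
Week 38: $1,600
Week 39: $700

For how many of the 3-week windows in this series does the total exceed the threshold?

2

Week 31–Week 33: $1,500 + $34,000 + $61,800 = $97,300 (under)
Week 32–Week 34: $34,000 + $61,800 + $17,600 = $113,400 (over)
Week 33–Week 35: $61,800 + $17,600 + $20,800 = $100,200 (over)
Week 34–Week 36: $17,600 + $20,800 + $1,800 = $40,200 (under)
Week 35–Week 37: $20,800 + $1,800 + $3,300 = $25,900 (under)
Week 36–Week 38: $1,800 + $3,300 + $1,600 = $6,700 (under)
Week 37–Week 39: $3,300 + $1,600 + $700 = $5,600 (under)
2 windows exceed the threshold.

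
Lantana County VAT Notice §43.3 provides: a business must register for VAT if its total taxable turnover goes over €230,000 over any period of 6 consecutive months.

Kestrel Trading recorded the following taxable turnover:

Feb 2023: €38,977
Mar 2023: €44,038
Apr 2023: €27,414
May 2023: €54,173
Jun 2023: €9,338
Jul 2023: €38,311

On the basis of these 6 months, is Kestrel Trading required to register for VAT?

Total taxable turnover: €38,977 + €44,038 + €27,414 + €54,173 + €9,338 + €38,311 = €212,251.
€212,251 ≤ €230,000, so the threshold is not exceeded.

No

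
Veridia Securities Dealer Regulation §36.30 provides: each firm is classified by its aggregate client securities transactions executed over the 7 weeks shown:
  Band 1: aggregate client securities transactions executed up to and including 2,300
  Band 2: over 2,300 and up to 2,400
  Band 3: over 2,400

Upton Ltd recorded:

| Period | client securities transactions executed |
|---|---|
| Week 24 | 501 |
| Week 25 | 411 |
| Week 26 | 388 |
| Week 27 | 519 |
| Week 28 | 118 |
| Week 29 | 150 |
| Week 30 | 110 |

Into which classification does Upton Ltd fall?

Aggregate client securities transactions executed: 501 + 411 + 388 + 519 + 118 + 150 + 110 = 2,197.
2,197 ≤ 2,300, so Band 1 applies.

Band 1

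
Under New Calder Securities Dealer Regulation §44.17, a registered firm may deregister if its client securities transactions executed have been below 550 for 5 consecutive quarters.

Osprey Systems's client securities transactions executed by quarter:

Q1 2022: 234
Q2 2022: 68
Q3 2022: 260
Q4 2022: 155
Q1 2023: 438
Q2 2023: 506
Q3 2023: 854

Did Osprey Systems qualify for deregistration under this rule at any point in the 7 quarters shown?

Yes

Quarters below 550: Q1 2022, Q2 2022, Q3 2022, Q4 2022, Q1 2023, Q2 2023.
Longest run of consecutive quarters below the threshold: 6.
6 ≥ 5, so Osprey Systems became eligible.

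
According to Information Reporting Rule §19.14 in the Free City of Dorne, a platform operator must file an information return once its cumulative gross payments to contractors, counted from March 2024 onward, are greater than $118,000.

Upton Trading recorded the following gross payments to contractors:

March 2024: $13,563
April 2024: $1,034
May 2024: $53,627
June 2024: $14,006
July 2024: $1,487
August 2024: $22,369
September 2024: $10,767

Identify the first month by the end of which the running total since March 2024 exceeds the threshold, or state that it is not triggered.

Through March 2024: $13,563
Through April 2024: $14,597
Through May 2024: $68,224
Through June 2024: $82,230
Through July 2024: $83,717
Through August 2024: $106,086
Through September 2024: $116,853
Final cumulative total $116,853 ≤ $118,000; the threshold is never exceeded.

Not triggered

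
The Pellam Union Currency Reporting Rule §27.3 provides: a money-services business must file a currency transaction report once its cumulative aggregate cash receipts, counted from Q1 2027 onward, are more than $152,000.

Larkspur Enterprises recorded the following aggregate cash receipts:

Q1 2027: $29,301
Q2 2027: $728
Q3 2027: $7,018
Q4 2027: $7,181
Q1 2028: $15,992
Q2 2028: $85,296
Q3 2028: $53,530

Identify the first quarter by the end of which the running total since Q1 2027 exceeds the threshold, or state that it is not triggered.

Q3 2028

Through Q1 2027: $29,301
Through Q2 2027: $30,029
Through Q3 2027: $37,047
Through Q4 2027: $44,228
Through Q1 2028: $60,220
Through Q2 2028: $145,516
Through Q3 2028: $199,046 ← exceeds threshold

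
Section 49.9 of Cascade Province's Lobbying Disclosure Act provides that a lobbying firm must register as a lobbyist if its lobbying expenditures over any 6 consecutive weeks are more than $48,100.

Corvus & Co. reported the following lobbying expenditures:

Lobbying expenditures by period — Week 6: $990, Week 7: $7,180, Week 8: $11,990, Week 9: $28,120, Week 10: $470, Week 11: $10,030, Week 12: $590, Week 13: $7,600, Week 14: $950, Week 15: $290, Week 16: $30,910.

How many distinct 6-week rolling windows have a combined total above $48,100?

Week 6–Week 11: $990 + $7,180 + $11,990 + $28,120 + $470 + $10,030 = $58,780 (over)
Week 7–Week 12: $7,180 + $11,990 + $28,120 + $470 + $10,030 + $590 = $58,380 (over)
Week 8–Week 13: $11,990 + $28,120 + $470 + $10,030 + $590 + $7,600 = $58,800 (over)
Week 9–Week 14: $28,120 + $470 + $10,030 + $590 + $7,600 + $950 = $47,760 (under)
Week 10–Week 15: $470 + $10,030 + $590 + $7,600 + $950 + $290 = $19,930 (under)
Week 11–Week 16: $10,030 + $590 + $7,600 + $950 + $290 + $30,910 = $50,370 (over)
4 windows exceed the threshold.

4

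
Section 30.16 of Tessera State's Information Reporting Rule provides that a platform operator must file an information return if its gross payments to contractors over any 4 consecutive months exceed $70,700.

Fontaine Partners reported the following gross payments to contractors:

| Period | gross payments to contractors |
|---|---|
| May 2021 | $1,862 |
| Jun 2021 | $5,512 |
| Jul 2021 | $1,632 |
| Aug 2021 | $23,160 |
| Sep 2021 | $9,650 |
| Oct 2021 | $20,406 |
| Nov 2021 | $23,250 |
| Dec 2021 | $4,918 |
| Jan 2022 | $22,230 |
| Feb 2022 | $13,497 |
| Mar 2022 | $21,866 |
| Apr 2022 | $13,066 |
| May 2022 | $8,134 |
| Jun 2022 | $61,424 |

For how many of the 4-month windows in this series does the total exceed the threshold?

3

May 2021–Aug 2021: $1,862 + $5,512 + $1,632 + $23,160 = $32,166 (under)
Jun 2021–Sep 2021: $5,512 + $1,632 + $23,160 + $9,650 = $39,954 (under)
Jul 2021–Oct 2021: $1,632 + $23,160 + $9,650 + $20,406 = $54,848 (under)
Aug 2021–Nov 2021: $23,160 + $9,650 + $20,406 + $23,250 = $76,466 (over)
Sep 2021–Dec 2021: $9,650 + $20,406 + $23,250 + $4,918 = $58,224 (under)
Oct 2021–Jan 2022: $20,406 + $23,250 + $4,918 + $22,230 = $70,804 (over)
Nov 2021–Feb 2022: $23,250 + $4,918 + $22,230 + $13,497 = $63,895 (under)
Dec 2021–Mar 2022: $4,918 + $22,230 + $13,497 + $21,866 = $62,511 (under)
Jan 2022–Apr 2022: $22,230 + $13,497 + $21,866 + $13,066 = $70,659 (under)
Feb 2022–May 2022: $13,497 + $21,866 + $13,066 + $8,134 = $56,563 (under)
Mar 2022–Jun 2022: $21,866 + $13,066 + $8,134 + $61,424 = $104,490 (over)
3 windows exceed the threshold.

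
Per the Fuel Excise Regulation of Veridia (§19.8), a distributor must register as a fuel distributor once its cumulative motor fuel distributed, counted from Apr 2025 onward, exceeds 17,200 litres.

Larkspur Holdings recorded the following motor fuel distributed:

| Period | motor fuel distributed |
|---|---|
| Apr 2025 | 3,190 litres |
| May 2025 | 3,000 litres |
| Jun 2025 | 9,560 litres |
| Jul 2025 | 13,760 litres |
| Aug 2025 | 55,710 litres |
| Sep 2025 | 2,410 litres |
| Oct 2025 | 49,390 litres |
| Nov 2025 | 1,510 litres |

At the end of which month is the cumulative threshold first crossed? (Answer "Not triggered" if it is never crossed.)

Jul 2025

Through Apr 2025: 3,190 litres
Through May 2025: 6,190 litres
Through Jun 2025: 15,750 litres
Through Jul 2025: 29,510 litres ← exceeds threshold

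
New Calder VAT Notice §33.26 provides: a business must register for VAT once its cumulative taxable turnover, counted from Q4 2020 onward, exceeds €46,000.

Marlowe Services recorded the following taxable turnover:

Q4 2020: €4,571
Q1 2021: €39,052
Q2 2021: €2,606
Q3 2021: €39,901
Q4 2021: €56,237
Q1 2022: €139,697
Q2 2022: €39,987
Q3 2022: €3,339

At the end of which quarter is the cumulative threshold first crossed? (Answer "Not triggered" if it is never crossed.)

Through Q4 2020: €4,571
Through Q1 2021: €43,623
Through Q2 2021: €46,229 ← exceeds threshold

Q2 2021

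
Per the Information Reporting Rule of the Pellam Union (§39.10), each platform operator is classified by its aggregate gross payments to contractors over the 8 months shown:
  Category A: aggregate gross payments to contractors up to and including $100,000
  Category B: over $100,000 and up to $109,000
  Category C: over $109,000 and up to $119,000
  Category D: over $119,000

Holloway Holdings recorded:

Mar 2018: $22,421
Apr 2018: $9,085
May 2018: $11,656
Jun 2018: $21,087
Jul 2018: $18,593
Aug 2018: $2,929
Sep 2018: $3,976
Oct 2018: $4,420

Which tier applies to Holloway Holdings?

Category A

Aggregate gross payments to contractors: $22,421 + $9,085 + $11,656 + $21,087 + $18,593 + $2,929 + $3,976 + $4,420 = $94,167.
$94,167 ≤ $100,000, so Category A applies.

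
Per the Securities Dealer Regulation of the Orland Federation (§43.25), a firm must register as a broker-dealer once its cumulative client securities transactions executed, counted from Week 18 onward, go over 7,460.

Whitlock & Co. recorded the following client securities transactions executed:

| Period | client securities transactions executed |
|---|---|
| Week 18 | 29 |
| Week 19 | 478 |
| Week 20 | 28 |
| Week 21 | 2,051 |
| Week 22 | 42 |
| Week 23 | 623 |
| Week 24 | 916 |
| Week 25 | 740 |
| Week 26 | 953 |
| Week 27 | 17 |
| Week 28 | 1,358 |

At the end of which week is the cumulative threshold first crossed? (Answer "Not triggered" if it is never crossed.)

Through Week 18: 29
Through Week 19: 507
Through Week 20: 535
Through Week 21: 2,586
Through Week 22: 2,628
Through Week 23: 3,251
Through Week 24: 4,167
Through Week 25: 4,907
Through Week 26: 5,860
Through Week 27: 5,877
Through Week 28: 7,235
Final cumulative total 7,235 ≤ 7,460; the threshold is never exceeded.

Not triggered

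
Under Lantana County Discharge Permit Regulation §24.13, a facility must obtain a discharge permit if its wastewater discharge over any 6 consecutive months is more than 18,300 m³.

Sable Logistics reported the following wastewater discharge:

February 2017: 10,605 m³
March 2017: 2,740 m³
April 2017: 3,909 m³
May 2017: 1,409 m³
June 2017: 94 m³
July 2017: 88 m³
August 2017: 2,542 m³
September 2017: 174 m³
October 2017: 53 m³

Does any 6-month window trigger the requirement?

Yes

February 2017–July 2017: 10,605 m³ + 2,740 m³ + 3,909 m³ + 1,409 m³ + 94 m³ + 88 m³ = 18,845 m³ (over)
March 2017–August 2017: 2,740 m³ + 3,909 m³ + 1,409 m³ + 94 m³ + 88 m³ + 2,542 m³ = 10,782 m³ (under)
April 2017–September 2017: 3,909 m³ + 1,409 m³ + 94 m³ + 88 m³ + 2,542 m³ + 174 m³ = 8,216 m³ (under)
May 2017–October 2017: 1,409 m³ + 94 m³ + 88 m³ + 2,542 m³ + 174 m³ + 53 m³ = 4,360 m³ (under)
At least one window exceeds 18,300 m³.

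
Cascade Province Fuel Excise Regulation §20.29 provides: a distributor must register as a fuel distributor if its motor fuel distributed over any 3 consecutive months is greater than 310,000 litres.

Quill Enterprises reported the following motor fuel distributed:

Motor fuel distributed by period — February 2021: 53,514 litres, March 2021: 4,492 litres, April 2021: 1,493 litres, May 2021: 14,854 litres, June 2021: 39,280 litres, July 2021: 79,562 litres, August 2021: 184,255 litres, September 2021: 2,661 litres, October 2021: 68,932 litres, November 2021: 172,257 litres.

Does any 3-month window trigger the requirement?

No

February 2021–April 2021: 53,514 litres + 4,492 litres + 1,493 litres = 59,499 litres (under)
March 2021–May 2021: 4,492 litres + 1,493 litres + 14,854 litres = 20,839 litres (under)
April 2021–June 2021: 1,493 litres + 14,854 litres + 39,280 litres = 55,627 litres (under)
May 2021–July 2021: 14,854 litres + 39,280 litres + 79,562 litres = 133,696 litres (under)
June 2021–August 2021: 39,280 litres + 79,562 litres + 184,255 litres = 303,097 litres (under)
July 2021–September 2021: 79,562 litres + 184,255 litres + 2,661 litres = 266,478 litres (under)
August 2021–October 2021: 184,255 litres + 2,661 litres + 68,932 litres = 255,848 litres (under)
September 2021–November 2021: 2,661 litres + 68,932 litres + 172,257 litres = 243,850 litres (under)
No window exceeds 310,000 litres.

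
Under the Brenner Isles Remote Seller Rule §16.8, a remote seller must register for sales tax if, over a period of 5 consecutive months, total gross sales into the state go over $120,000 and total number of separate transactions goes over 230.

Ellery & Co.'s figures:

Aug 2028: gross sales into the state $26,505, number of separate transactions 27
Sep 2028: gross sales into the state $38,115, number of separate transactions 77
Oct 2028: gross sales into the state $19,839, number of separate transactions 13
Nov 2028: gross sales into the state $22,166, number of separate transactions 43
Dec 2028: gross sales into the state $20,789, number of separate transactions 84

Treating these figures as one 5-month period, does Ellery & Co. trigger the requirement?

Yes

Total gross sales into the state: $26,505 + $38,115 + $19,839 + $22,166 + $20,789 = $127,414 (> $120,000).
Total number of separate transactions: 27 + 77 + 13 + 43 + 84 = 244 (> 230).
The test is 'and': both thresholds are exceeded.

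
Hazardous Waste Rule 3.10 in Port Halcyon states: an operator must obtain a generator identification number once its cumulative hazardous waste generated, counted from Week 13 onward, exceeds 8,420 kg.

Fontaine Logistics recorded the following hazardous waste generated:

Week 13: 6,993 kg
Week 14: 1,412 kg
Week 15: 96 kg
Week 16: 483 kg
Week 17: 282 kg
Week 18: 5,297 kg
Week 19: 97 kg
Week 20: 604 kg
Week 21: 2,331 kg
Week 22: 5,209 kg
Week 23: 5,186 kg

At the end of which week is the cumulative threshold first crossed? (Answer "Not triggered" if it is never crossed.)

Through Week 13: 6,993 kg
Through Week 14: 8,405 kg
Through Week 15: 8,501 kg ← exceeds threshold

Week 15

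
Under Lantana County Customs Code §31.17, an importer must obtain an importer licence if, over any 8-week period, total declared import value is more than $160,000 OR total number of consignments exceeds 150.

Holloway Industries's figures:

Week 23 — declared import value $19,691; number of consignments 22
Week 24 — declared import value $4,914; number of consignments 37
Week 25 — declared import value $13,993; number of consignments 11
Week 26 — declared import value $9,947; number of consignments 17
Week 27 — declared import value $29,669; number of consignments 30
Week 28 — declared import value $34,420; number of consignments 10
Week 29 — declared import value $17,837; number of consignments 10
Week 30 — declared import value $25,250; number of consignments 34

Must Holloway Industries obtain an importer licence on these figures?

Total declared import value: $19,691 + $4,914 + $13,993 + $9,947 + $29,669 + $34,420 + $17,837 + $25,250 = $155,721 (≤ $160,000).
Total number of consignments: 22 + 37 + 11 + 17 + 30 + 10 + 10 + 34 = 171 (> 150).
The test is 'or': at least one threshold is exceeded.

Yes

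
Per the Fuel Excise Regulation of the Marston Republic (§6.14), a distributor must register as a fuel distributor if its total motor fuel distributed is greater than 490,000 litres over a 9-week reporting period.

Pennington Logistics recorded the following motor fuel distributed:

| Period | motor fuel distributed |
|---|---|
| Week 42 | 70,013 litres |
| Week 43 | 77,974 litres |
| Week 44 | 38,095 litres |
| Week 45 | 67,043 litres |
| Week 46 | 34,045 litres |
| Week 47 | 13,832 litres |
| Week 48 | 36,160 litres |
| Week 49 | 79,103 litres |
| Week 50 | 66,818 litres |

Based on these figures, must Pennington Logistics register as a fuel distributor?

No

Total motor fuel distributed: 70,013 litres + 77,974 litres + 38,095 litres + 67,043 litres + 34,045 litres + 13,832 litres + 36,160 litres + 79,103 litres + 66,818 litres = 483,083 litres.
483,083 litres ≤ 490,000 litres, so the threshold is not exceeded.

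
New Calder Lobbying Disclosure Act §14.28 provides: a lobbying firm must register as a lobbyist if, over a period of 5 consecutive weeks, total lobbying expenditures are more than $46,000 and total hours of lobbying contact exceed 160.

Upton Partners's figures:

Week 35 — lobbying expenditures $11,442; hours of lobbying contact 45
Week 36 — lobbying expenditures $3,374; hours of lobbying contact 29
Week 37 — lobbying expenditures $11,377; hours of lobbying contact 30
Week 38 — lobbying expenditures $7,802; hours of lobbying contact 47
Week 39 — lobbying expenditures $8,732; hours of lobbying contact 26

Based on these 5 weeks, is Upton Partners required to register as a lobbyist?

No

Total lobbying expenditures: $11,442 + $3,374 + $11,377 + $7,802 + $8,732 = $42,727 (≤ $46,000).
Total hours of lobbying contact: 45 + 29 + 30 + 47 + 26 = 177 (> 160).
The test is 'and': the rule requires both, and at least one is not exceeded.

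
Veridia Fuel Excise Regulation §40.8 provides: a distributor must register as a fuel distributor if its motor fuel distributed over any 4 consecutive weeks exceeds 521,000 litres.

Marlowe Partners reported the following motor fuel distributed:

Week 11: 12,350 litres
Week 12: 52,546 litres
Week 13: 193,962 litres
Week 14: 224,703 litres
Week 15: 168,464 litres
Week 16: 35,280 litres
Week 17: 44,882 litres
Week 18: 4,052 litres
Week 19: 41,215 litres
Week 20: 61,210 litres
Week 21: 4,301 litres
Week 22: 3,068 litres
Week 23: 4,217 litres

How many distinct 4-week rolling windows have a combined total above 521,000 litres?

2

Week 11–Week 14: 12,350 litres + 52,546 litres + 193,962 litres + 224,703 litres = 483,561 litres (under)
Week 12–Week 15: 52,546 litres + 193,962 litres + 224,703 litres + 168,464 litres = 639,675 litres (over)
Week 13–Week 16: 193,962 litres + 224,703 litres + 168,464 litres + 35,280 litres = 622,409 litres (over)
Week 14–Week 17: 224,703 litres + 168,464 litres + 35,280 litres + 44,882 litres = 473,329 litres (under)
Week 15–Week 18: 168,464 litres + 35,280 litres + 44,882 litres + 4,052 litres = 252,678 litres (under)
Week 16–Week 19: 35,280 litres + 44,882 litres + 4,052 litres + 41,215 litres = 125,429 litres (under)
Week 17–Week 20: 44,882 litres + 4,052 litres + 41,215 litres + 61,210 litres = 151,359 litres (under)
Week 18–Week 21: 4,052 litres + 41,215 litres + 61,210 litres + 4,301 litres = 110,778 litres (under)
Week 19–Week 22: 41,215 litres + 61,210 litres + 4,301 litres + 3,068 litres = 109,794 litres (under)
Week 20–Week 23: 61,210 litres + 4,301 litres + 3,068 litres + 4,217 litres = 72,796 litres (under)
2 windows exceed the threshold.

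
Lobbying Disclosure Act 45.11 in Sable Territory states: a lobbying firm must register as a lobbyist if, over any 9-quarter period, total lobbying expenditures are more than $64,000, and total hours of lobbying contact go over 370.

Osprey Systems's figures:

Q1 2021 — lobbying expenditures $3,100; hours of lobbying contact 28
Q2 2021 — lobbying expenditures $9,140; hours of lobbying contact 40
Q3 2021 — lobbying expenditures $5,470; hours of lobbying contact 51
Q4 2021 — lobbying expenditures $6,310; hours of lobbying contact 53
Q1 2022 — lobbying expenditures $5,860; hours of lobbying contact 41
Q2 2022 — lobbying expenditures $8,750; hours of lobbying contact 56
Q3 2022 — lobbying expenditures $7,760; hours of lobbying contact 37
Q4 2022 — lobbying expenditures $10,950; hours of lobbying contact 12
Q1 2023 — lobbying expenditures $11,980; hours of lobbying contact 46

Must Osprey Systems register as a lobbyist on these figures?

No

Total lobbying expenditures: $3,100 + $9,140 + $5,470 + $6,310 + $5,860 + $8,750 + $7,760 + $10,950 + $11,980 = $69,320 (> $64,000).
Total hours of lobbying contact: 28 + 40 + 51 + 53 + 41 + 56 + 37 + 12 + 46 = 364 (≤ 370).
The test is 'and': the rule requires both, and at least one is not exceeded.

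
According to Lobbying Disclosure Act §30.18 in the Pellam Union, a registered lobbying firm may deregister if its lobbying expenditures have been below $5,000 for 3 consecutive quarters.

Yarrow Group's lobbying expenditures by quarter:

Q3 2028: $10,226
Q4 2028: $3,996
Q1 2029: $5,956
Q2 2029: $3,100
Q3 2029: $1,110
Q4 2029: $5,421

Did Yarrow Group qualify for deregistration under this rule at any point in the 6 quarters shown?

No

Quarters below $5,000: Q4 2028, Q2 2029, Q3 2029.
Longest run of consecutive quarters below the threshold: 2.
2 < 3, so Yarrow Group never became eligible.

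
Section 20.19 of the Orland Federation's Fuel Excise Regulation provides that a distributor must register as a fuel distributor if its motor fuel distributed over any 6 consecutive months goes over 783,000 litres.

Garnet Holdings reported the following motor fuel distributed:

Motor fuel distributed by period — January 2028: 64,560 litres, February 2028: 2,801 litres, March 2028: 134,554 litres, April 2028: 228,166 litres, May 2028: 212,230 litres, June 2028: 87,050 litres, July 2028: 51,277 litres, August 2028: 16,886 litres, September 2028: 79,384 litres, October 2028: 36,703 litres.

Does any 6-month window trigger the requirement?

January 2028–June 2028: 64,560 litres + 2,801 litres + 134,554 litres + 228,166 litres + 212,230 litres + 87,050 litres = 729,361 litres (under)
February 2028–July 2028: 2,801 litres + 134,554 litres + 228,166 litres + 212,230 litres + 87,050 litres + 51,277 litres = 716,078 litres (under)
March 2028–August 2028: 134,554 litres + 228,166 litres + 212,230 litres + 87,050 litres + 51,277 litres + 16,886 litres = 730,163 litres (under)
April 2028–September 2028: 228,166 litres + 212,230 litres + 87,050 litres + 51,277 litres + 16,886 litres + 79,384 litres = 674,993 litres (under)
May 2028–October 2028: 212,230 litres + 87,050 litres + 51,277 litres + 16,886 litres + 79,384 litres + 36,703 litres = 483,530 litres (under)
No window exceeds 783,000 litres.

No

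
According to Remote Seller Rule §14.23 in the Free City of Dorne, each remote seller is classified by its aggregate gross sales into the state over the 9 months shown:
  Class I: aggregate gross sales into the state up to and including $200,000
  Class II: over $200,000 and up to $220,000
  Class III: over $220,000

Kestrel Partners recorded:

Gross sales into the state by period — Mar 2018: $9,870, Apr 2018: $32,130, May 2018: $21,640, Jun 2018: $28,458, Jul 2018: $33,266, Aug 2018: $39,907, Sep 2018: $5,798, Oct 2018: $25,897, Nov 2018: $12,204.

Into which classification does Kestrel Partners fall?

Class II

Aggregate gross sales into the state: $9,870 + $32,130 + $21,640 + $28,458 + $33,266 + $39,907 + $5,798 + $25,897 + $12,204 = $209,170.
$200,000 < $209,170 ≤ $220,000, so Class II applies.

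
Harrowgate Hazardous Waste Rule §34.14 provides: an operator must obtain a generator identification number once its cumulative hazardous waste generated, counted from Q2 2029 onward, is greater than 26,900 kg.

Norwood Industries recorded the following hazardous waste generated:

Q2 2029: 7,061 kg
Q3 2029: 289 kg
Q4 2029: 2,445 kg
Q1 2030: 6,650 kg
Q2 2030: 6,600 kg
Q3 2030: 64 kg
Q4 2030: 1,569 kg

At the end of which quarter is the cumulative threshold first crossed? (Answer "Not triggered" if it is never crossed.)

Through Q2 2029: 7,061 kg
Through Q3 2029: 7,350 kg
Through Q4 2029: 9,795 kg
Through Q1 2030: 16,445 kg
Through Q2 2030: 23,045 kg
Through Q3 2030: 23,109 kg
Through Q4 2030: 24,678 kg
Final cumulative total 24,678 kg ≤ 26,900 kg; the threshold is never exceeded.

Not triggered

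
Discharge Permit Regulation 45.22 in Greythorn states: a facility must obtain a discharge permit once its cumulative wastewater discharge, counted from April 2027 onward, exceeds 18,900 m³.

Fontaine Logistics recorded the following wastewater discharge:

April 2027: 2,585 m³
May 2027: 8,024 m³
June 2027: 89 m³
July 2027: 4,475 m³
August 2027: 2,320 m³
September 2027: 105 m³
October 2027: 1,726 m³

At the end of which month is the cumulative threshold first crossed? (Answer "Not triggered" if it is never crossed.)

Through April 2027: 2,585 m³
Through May 2027: 10,609 m³
Through June 2027: 10,698 m³
Through July 2027: 15,173 m³
Through August 2027: 17,493 m³
Through September 2027: 17,598 m³
Through October 2027: 19,324 m³ ← exceeds threshold

October 2027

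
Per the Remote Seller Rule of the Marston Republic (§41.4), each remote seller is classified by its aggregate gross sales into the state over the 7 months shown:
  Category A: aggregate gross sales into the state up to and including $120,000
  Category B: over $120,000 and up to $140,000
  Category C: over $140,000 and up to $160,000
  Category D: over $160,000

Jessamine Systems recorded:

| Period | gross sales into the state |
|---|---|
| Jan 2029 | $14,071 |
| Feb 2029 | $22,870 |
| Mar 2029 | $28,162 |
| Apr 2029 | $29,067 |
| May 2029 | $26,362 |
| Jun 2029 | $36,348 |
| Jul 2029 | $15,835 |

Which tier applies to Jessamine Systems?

Category D

Aggregate gross sales into the state: $14,071 + $22,870 + $28,162 + $29,067 + $26,362 + $36,348 + $15,835 = $172,715.
$172,715 > $160,000, so Category D applies.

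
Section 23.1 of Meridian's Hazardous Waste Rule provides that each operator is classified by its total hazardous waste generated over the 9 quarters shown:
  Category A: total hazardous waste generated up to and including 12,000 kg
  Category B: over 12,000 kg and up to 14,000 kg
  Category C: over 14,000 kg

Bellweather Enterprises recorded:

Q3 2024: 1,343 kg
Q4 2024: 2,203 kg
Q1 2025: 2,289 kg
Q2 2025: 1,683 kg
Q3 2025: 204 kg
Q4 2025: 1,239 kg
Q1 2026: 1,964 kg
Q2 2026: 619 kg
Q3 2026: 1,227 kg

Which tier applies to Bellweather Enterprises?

Total hazardous waste generated: 1,343 kg + 2,203 kg + 2,289 kg + 1,683 kg + 204 kg + 1,239 kg + 1,964 kg + 619 kg + 1,227 kg = 12,771 kg.
12,000 kg < 12,771 kg ≤ 14,000 kg, so Category B applies.

Category B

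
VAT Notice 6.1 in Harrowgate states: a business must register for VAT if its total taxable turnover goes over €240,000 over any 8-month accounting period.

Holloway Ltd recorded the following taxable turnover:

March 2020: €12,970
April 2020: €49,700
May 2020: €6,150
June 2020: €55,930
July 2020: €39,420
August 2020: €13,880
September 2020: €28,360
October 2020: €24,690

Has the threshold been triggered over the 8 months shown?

Total taxable turnover: €12,970 + €49,700 + €6,150 + €55,930 + €39,420 + €13,880 + €28,360 + €24,690 = €231,100.
€231,100 ≤ €240,000, so the threshold is not exceeded.

No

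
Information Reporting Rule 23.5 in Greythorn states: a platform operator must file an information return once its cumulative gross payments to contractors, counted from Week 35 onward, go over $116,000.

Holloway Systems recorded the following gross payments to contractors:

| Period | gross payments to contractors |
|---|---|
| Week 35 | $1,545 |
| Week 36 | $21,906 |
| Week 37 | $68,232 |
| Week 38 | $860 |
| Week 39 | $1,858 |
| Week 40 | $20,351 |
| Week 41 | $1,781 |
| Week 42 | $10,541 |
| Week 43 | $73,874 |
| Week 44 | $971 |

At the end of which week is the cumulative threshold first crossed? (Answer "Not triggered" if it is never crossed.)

Week 41

Through Week 35: $1,545
Through Week 36: $23,451
Through Week 37: $91,683
Through Week 38: $92,543
Through Week 39: $94,401
Through Week 40: $114,752
Through Week 41: $116,533 ← exceeds threshold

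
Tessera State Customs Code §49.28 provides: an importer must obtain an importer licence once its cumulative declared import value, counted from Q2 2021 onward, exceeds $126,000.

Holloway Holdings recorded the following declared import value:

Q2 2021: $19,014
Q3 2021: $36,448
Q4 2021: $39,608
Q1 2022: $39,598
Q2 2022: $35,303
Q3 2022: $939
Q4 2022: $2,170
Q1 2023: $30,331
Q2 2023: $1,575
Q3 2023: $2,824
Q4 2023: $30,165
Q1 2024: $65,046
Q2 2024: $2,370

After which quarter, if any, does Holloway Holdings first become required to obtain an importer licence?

Q1 2022

Through Q2 2021: $19,014
Through Q3 2021: $55,462
Through Q4 2021: $95,070
Through Q1 2022: $134,668 ← exceeds threshold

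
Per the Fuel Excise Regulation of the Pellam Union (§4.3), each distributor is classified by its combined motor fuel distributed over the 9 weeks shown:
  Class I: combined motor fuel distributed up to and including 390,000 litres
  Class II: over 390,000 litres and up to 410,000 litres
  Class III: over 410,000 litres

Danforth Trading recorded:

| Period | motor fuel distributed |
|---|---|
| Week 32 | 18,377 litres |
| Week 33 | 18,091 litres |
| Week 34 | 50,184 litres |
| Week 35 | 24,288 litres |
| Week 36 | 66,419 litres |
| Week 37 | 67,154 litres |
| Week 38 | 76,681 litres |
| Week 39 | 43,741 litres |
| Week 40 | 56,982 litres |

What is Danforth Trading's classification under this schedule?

Combined motor fuel distributed: 18,377 litres + 18,091 litres + 50,184 litres + 24,288 litres + 66,419 litres + 67,154 litres + 76,681 litres + 43,741 litres + 56,982 litres = 421,917 litres.
421,917 litres > 410,000 litres, so Class III applies.

Class III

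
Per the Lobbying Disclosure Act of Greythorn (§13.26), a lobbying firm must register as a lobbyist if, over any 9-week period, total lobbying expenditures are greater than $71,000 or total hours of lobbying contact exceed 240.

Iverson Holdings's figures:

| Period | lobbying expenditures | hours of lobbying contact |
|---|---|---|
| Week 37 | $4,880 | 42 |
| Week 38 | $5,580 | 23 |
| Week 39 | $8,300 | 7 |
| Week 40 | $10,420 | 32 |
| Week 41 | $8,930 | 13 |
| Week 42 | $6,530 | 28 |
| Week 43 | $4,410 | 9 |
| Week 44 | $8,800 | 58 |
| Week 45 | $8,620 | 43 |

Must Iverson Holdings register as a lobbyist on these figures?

Total lobbying expenditures: $4,880 + $5,580 + $8,300 + $10,420 + $8,930 + $6,530 + $4,410 + $8,800 + $8,620 = $66,470 (≤ $71,000).
Total hours of lobbying contact: 42 + 23 + 7 + 32 + 13 + 28 + 9 + 58 + 43 = 255 (> 240).
The test is 'or': at least one threshold is exceeded.

Yes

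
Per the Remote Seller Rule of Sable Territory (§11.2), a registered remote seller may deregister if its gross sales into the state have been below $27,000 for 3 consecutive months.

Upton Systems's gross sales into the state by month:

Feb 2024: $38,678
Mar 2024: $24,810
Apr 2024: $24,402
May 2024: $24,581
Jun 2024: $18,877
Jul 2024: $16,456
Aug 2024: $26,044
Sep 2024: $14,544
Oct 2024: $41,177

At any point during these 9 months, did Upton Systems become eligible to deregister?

Yes

Months below $27,000: Mar 2024, Apr 2024, May 2024, Jun 2024, Jul 2024, Aug 2024, Sep 2024.
Longest run of consecutive months below the threshold: 7.
7 ≥ 3, so Upton Systems became eligible.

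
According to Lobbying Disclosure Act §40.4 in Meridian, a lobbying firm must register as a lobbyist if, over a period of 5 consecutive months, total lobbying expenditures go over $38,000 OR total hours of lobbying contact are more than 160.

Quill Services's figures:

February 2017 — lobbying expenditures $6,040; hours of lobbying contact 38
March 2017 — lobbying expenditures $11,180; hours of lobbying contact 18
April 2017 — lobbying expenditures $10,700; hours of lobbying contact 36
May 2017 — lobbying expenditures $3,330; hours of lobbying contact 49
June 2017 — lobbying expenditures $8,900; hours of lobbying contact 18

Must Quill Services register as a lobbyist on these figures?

Total lobbying expenditures: $6,040 + $11,180 + $10,700 + $3,330 + $8,900 = $40,150 (> $38,000).
Total hours of lobbying contact: 38 + 18 + 36 + 49 + 18 = 159 (≤ 160).
The test is 'or': at least one threshold is exceeded.

Yes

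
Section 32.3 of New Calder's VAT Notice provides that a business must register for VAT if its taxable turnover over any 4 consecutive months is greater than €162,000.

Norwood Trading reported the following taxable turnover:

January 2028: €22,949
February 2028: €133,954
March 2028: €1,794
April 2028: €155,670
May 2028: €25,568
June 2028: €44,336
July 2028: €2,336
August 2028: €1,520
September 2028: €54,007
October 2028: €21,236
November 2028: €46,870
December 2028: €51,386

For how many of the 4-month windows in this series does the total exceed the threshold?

January 2028–April 2028: €22,949 + €133,954 + €1,794 + €155,670 = €314,367 (over)
February 2028–May 2028: €133,954 + €1,794 + €155,670 + €25,568 = €316,986 (over)
March 2028–June 2028: €1,794 + €155,670 + €25,568 + €44,336 = €227,368 (over)
April 2028–July 2028: €155,670 + €25,568 + €44,336 + €2,336 = €227,910 (over)
May 2028–August 2028: €25,568 + €44,336 + €2,336 + €1,520 = €73,760 (under)
June 2028–September 2028: €44,336 + €2,336 + €1,520 + €54,007 = €102,199 (under)
July 2028–October 2028: €2,336 + €1,520 + €54,007 + €21,236 = €79,099 (under)
August 2028–November 2028: €1,520 + €54,007 + €21,236 + €46,870 = €123,633 (under)
September 2028–December 2028: €54,007 + €21,236 + €46,870 + €51,386 = €173,499 (over)
5 windows exceed the threshold.

5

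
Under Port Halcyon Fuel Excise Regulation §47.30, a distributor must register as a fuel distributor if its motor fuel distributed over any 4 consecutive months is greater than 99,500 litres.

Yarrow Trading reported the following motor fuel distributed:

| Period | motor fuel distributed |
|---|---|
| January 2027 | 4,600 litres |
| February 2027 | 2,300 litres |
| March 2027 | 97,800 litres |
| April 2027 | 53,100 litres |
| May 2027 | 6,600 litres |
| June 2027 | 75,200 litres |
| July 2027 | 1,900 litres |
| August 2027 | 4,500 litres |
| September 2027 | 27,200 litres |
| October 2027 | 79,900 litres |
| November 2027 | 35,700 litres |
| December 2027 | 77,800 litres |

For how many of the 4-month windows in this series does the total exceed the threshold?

January 2027–April 2027: 4,600 litres + 2,300 litres + 97,800 litres + 53,100 litres = 157,800 litres (over)
February 2027–May 2027: 2,300 litres + 97,800 litres + 53,100 litres + 6,600 litres = 159,800 litres (over)
March 2027–June 2027: 97,800 litres + 53,100 litres + 6,600 litres + 75,200 litres = 232,700 litres (over)
April 2027–July 2027: 53,100 litres + 6,600 litres + 75,200 litres + 1,900 litres = 136,800 litres (over)
May 2027–August 2027: 6,600 litres + 75,200 litres + 1,900 litres + 4,500 litres = 88,200 litres (under)
June 2027–September 2027: 75,200 litres + 1,900 litres + 4,500 litres + 27,200 litres = 108,800 litres (over)
July 2027–October 2027: 1,900 litres + 4,500 litres + 27,200 litres + 79,900 litres = 113,500 litres (over)
August 2027–November 2027: 4,500 litres + 27,200 litres + 79,900 litres + 35,700 litres = 147,300 litres (over)
September 2027–December 2027: 27,200 litres + 79,900 litres + 35,700 litres + 77,800 litres = 220,600 litres (over)
8 windows exceed the threshold.

8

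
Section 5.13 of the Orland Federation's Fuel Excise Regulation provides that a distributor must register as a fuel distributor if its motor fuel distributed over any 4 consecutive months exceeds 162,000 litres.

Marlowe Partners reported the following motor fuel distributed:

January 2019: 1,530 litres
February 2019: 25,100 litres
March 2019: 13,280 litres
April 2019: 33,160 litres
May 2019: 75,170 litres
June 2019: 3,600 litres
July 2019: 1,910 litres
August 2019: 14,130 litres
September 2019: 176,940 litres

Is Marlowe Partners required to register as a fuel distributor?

Yes

January 2019–April 2019: 1,530 litres + 25,100 litres + 13,280 litres + 33,160 litres = 73,070 litres (under)
February 2019–May 2019: 25,100 litres + 13,280 litres + 33,160 litres + 75,170 litres = 146,710 litres (under)
March 2019–June 2019: 13,280 litres + 33,160 litres + 75,170 litres + 3,600 litres = 125,210 litres (under)
April 2019–July 2019: 33,160 litres + 75,170 litres + 3,600 litres + 1,910 litres = 113,840 litres (under)
May 2019–August 2019: 75,170 litres + 3,600 litres + 1,910 litres + 14,130 litres = 94,810 litres (under)
June 2019–September 2019: 3,600 litres + 1,910 litres + 14,130 litres + 176,940 litres = 196,580 litres (over)
At least one window exceeds 162,000 litres.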